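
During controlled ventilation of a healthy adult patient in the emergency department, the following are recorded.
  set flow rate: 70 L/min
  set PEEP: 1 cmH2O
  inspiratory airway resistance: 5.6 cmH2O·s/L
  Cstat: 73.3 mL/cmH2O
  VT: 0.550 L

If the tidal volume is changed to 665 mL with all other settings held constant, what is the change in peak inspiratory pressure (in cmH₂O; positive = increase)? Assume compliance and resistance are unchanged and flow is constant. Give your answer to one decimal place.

1.6

PIP = Vt/C + R·V̇ + PEEP (constant-flow equation of motion).
Only the elastic term changes: ΔPIP = ΔVt / C = (665 − 550) / 73.3 = 1.569 cmH2O.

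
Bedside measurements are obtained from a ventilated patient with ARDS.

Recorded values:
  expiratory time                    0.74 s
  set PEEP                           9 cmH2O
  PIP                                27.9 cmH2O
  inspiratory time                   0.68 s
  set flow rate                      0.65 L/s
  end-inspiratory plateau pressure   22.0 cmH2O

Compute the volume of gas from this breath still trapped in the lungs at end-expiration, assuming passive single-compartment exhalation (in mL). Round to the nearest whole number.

Vt = flow × Ti = 0.65 L/s × 0.68 s × 1000 mL/L = 442.0 mL.
R = (PIP − Pplat)/V̇ = (27.9 − 22.0) / 0.65 = 5.9/0.65 = 9.077 cmH2O·s/L.
C = Vt/(Pplat − PEEP) = 442.0 / (22.0 − 9) = 442.0/13.0 = 34.0 mL/cmH2O.
τ = R × C = 9.077 × 0.034 L/cmH2O = 0.3086 s.
Fraction remaining = e^(−Te/τ) = e^(−0.74/0.3086) = 0.09091.
Trapped volume = 442.0 × 0.09091 = 40.182 mL.

40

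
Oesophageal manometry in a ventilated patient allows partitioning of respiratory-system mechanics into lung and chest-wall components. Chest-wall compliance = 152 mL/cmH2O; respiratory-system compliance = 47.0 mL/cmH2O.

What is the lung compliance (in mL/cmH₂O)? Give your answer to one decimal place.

68.0

1/CL = 1/Crs − 1/Ccw.
1/CL = 1/47.0 − 1/152 = 0.0147.
CL = 68.027 mL/cmH2O.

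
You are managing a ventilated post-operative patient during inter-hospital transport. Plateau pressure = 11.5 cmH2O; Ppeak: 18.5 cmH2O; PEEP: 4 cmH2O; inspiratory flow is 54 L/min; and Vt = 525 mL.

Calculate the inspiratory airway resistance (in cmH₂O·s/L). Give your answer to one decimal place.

Flow: 54 L/min ÷ 60 = 0.9 L/s.
Raw = (PIP − Pplat) / flow = (18.5 − 11.5) / 0.9 = 7.0 / 0.9 = 7.778 cmH2O·s/L.

7.8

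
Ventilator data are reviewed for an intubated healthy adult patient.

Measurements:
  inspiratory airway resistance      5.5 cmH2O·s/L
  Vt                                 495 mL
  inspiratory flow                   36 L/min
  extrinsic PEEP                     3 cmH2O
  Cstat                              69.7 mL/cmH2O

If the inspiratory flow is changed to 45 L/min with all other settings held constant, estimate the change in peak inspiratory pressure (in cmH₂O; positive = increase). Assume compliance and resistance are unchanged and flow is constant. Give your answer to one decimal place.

0.8

Flow: 36 L/min ÷ 60 = 0.6 L/s.
New flow: 45 L/min ÷ 60 = 0.75 L/s.
PIP = Vt/C + R·V̇ + PEEP (constant-flow equation of motion).
Only the resistive term changes: ΔPIP = R × ΔV̇ = 5.5 × (0.75 − 0.6) = 5.5 × 0.15 = 0.825 cmH2O.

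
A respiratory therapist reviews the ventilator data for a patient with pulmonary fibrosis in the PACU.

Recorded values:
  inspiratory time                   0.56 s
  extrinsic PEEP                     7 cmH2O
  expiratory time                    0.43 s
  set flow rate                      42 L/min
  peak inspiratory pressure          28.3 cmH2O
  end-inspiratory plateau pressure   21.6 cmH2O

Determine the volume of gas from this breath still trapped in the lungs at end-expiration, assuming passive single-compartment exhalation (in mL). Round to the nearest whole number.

Flow: 42 L/min ÷ 60 = 0.7 L/s.
Vt = flow × Ti = 0.7 L/s × 0.56 s × 1000 mL/L = 392.0 mL.
R = (PIP − Pplat)/V̇ = (28.3 − 21.6) / 0.7 = 6.7/0.7 = 9.571 cmH2O·s/L.
C = Vt/(Pplat − PEEP) = 392.0 / (21.6 − 7) = 392.0/14.6 = 26.849 mL/cmH2O.
τ = R × C = 9.571 × 0.02685 L/cmH2O = 0.257 s.
Fraction remaining = e^(−Te/τ) = e^(−0.43/0.257) = 0.1877.
Trapped volume = 392.0 × 0.1877 = 73.578 mL.

74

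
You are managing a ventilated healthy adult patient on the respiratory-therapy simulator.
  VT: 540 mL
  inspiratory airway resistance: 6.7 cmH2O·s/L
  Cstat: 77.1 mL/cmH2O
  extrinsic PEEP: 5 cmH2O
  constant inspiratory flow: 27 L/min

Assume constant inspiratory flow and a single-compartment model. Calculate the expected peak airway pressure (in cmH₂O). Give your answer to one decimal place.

Flow: 27 L/min ÷ 60 = 0.45 L/s.
Equation of motion (constant flow): PIP = Vt/C + R·V̇ + PEEP.
PIP = 540/77.1 + 6.7×0.45 + 5 = 7.004 + 3.015 + 5 = 15.019 cmH2O.

15.0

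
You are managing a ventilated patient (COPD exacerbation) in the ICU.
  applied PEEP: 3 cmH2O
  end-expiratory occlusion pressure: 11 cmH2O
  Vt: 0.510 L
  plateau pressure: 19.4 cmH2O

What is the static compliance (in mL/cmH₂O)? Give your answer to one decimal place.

60.7

End-expiratory occlusion gives total PEEP = 11 cmH2O (intrinsic PEEP = 11 − 3 = 8). Use total PEEP for the elastic gradient.
Cstat = Vt / (Pplat − PEEPtotal) = 510 / (19.4 − 11) = 510 / 8.4 = 60.714 mL/cmH2O.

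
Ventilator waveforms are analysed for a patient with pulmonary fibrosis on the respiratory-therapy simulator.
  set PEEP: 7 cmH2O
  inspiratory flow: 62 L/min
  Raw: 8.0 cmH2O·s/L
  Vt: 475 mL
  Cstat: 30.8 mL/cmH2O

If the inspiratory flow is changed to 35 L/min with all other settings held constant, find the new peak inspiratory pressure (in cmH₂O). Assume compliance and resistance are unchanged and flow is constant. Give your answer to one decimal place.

27.1

Flow: 62 L/min ÷ 60 = 1.0333 L/s.
New flow: 35 L/min ÷ 60 = 0.5833 L/s.
PIP = Vt/C + R·V̇ + PEEP (constant-flow equation of motion).
Only the resistive term changes: ΔPIP = R × ΔV̇ = 8.0 × (0.5833 − 1.0333) = 8.0 × -0.45 = -3.6 cmH2O.
Original PIP = 475/30.8 + 8.0×1.0333 + 7 = 30.688 cmH2O; new PIP = 30.688 + (-3.6) = 27.088 cmH2O.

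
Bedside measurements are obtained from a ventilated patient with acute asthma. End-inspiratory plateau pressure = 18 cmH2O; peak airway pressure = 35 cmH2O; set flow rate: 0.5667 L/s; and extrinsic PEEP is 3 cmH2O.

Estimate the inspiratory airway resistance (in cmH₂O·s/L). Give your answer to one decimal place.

30.0

Raw = (PIP − Pplat) / flow = (35 − 18) / 0.5667 = 17.0 / 0.5667 = 29.998 cmH2O·s/L.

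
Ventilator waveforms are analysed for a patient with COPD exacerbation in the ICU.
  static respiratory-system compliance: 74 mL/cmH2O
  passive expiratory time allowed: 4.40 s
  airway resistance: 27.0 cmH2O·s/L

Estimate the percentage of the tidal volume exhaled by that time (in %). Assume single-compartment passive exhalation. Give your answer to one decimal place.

τ = R × C = 27.0 × 74 mL/cmH2O = 27.0 × 0.074 L/cmH2O = 1.998 s.
Passive exhalation: V(t)/V₀ = e^(−t/τ) = e^(−4.40/1.998) = 0.1106.
Fraction exhaled = 1 − 0.1106 = 0.8894 → 88.94%.

88.9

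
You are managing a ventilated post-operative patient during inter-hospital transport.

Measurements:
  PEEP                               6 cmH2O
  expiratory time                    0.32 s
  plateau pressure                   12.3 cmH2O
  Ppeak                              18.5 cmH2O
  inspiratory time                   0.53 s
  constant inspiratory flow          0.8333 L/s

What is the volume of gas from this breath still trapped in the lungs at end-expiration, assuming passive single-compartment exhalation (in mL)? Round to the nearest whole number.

Vt = flow × Ti = 0.8333 L/s × 0.53 s × 1000 mL/L = 441.65 mL.
R = (PIP − Pplat)/V̇ = (18.5 − 12.3) / 0.8333 = 6.2/0.8333 = 7.44 cmH2O·s/L.
C = Vt/(Pplat − PEEP) = 441.65 / (12.3 − 6) = 441.65/6.3 = 70.103 mL/cmH2O.
τ = R × C = 7.44 × 0.0701 L/cmH2O = 0.5215 s.
Fraction remaining = e^(−Te/τ) = e^(−0.32/0.5215) = 0.5414.
Trapped volume = 441.65 × 0.5414 = 239.11 mL.

239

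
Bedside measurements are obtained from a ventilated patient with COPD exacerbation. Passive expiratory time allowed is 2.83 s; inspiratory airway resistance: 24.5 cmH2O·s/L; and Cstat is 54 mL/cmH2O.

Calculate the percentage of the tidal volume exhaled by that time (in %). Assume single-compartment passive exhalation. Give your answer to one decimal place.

88.2

τ = R × C = 24.5 × 54 mL/cmH2O = 24.5 × 0.054 L/cmH2O = 1.323 s.
Passive exhalation: V(t)/V₀ = e^(−t/τ) = e^(−2.83/1.323) = 0.1178.
Fraction exhaled = 1 − 0.1178 = 0.8822 → 88.22%.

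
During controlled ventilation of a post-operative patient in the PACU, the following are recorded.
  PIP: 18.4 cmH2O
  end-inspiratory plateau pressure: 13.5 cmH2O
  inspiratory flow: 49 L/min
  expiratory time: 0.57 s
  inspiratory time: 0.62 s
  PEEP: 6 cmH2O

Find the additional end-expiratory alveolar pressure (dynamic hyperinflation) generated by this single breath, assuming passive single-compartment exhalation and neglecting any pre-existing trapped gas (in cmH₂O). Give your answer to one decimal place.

Flow: 49 L/min ÷ 60 = 0.8167 L/s.
Vt = flow × Ti = 0.8167 L/s × 0.62 s × 1000 mL/L = 506.35 mL.
R = (PIP − Pplat)/V̇ = (18.4 − 13.5) / 0.8167 = 4.9/0.8167 = 6.0 cmH2O·s/L.
C = Vt/(Pplat − PEEP) = 506.35 / (13.5 − 6) = 506.35/7.5 = 67.513 mL/cmH2O.
τ = R × C = 6.0 × 0.06751 L/cmH2O = 0.4051 s.
Fraction remaining = e^(−Te/τ) = e^(−0.57/0.4051) = 0.2449; trapped volume = 506.35 × 0.2449 = 124.01 mL.
Additional alveolar pressure from trapping ≈ V_trapped / C = 124.01 / 67.513 = 1.837 cmH2O.

1.8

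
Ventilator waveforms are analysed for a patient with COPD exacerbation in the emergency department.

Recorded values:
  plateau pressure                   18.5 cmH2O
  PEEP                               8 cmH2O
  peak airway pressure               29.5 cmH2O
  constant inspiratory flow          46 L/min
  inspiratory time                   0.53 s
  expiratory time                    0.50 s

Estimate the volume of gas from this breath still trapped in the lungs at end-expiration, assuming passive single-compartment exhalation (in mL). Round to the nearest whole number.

Flow: 46 L/min ÷ 60 = 0.7667 L/s.
Vt = flow × Ti = 0.7667 L/s × 0.53 s × 1000 mL/L = 406.35 mL.
R = (PIP − Pplat)/V̇ = (29.5 − 18.5) / 0.7667 = 11.0/0.7667 = 14.347 cmH2O·s/L.
C = Vt/(Pplat − PEEP) = 406.35 / (18.5 − 8) = 406.35/10.5 = 38.7 mL/cmH2O.
τ = R × C = 14.347 × 0.0387 L/cmH2O = 0.5552 s.
Fraction remaining = e^(−Te/τ) = e^(−0.50/0.5552) = 0.4063.
Trapped volume = 406.35 × 0.4063 = 165.1 mL.

165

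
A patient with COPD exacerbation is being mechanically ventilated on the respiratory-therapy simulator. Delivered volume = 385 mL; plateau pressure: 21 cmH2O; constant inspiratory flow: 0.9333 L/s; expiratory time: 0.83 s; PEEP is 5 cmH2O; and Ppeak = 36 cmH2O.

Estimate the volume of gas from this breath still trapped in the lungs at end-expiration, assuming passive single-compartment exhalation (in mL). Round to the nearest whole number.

45

R = (PIP − Pplat)/V̇ = (36 − 21) / 0.9333 = 15.0/0.9333 = 16.072 cmH2O·s/L.
C = Vt/(Pplat − PEEP) = 385.0 / (21 − 5) = 385.0/16.0 = 24.063 mL/cmH2O.
τ = R × C = 16.072 × 0.02406 L/cmH2O = 0.3867 s.
Fraction remaining = e^(−Te/τ) = e^(−0.83/0.3867) = 0.1169.
Trapped volume = 385.0 × 0.1169 = 45.007 mL.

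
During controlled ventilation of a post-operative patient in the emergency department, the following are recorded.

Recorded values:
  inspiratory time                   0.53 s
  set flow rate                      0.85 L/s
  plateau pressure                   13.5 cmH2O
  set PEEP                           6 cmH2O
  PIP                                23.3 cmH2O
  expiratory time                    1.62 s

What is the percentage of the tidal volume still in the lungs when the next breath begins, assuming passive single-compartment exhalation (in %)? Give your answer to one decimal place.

Vt = flow × Ti = 0.85 L/s × 0.53 s × 1000 mL/L = 450.5 mL.
R = (PIP − Pplat)/V̇ = (23.3 − 13.5) / 0.85 = 9.8/0.85 = 11.529 cmH2O·s/L.
C = Vt/(Pplat − PEEP) = 450.5 / (13.5 − 6) = 450.5/7.5 = 60.067 mL/cmH2O.
τ = R × C = 11.529 × 0.06007 L/cmH2O = 0.6925 s.
Fraction remaining at end-expiration = e^(−Te/τ) = e^(−1.62/0.6925) = 0.09639 → 9.639%.

9.6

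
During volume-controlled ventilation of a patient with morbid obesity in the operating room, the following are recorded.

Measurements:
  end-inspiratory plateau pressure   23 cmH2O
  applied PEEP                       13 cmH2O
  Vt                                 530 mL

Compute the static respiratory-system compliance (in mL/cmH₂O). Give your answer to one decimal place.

Cstat = Vt / (Pplat − PEEP) = 530 / (23 − 13) = 530 / 10.0 = 53.0 mL/cmH2O.

53.0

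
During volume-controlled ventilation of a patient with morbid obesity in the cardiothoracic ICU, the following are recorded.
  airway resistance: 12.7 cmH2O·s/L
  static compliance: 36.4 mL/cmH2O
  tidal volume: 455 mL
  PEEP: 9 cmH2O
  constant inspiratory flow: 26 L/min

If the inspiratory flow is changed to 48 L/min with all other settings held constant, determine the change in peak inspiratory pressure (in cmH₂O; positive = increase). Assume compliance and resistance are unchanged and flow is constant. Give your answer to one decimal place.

4.7

Flow: 26 L/min ÷ 60 = 0.4333 L/s.
New flow: 48 L/min ÷ 60 = 0.8 L/s.
PIP = Vt/C + R·V̇ + PEEP (constant-flow equation of motion).
Only the resistive term changes: ΔPIP = R × ΔV̇ = 12.7 × (0.8 − 0.4333) = 12.7 × 0.3667 = 4.657 cmH2O.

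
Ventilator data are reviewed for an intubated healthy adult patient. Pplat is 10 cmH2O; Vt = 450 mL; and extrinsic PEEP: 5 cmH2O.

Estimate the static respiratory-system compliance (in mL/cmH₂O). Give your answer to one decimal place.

90.0

Cstat = Vt / (Pplat − PEEP) = 450 / (10 − 5) = 450 / 5.0 = 90.0 mL/cmH2O.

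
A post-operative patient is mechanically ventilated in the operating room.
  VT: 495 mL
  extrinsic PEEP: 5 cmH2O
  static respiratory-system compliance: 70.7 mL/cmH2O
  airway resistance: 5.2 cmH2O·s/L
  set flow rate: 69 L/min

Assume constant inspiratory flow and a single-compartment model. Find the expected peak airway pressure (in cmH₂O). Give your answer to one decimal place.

Flow: 69 L/min ÷ 60 = 1.15 L/s.
Equation of motion (constant flow): PIP = Vt/C + R·V̇ + PEEP.
PIP = 495/70.7 + 5.2×1.15 + 5 = 7.001 + 5.98 + 5 = 17.981 cmH2O.

18.0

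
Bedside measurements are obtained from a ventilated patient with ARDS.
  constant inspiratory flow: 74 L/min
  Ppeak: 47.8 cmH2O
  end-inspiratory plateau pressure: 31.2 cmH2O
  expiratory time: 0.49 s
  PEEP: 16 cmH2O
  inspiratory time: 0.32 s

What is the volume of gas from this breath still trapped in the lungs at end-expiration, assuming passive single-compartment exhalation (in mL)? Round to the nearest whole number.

Flow: 74 L/min ÷ 60 = 1.2333 L/s.
Vt = flow × Ti = 1.2333 L/s × 0.32 s × 1000 mL/L = 394.66 mL.
R = (PIP − Pplat)/V̇ = (47.8 − 31.2) / 1.2333 = 16.6/1.2333 = 13.46 cmH2O·s/L.
C = Vt/(Pplat − PEEP) = 394.66 / (31.2 − 16) = 394.66/15.2 = 25.964 mL/cmH2O.
τ = R × C = 13.46 × 0.02596 L/cmH2O = 0.3494 s.
Fraction remaining = e^(−Te/τ) = e^(−0.49/0.3494) = 0.246.
Trapped volume = 394.66 × 0.246 = 97.086 mL.

97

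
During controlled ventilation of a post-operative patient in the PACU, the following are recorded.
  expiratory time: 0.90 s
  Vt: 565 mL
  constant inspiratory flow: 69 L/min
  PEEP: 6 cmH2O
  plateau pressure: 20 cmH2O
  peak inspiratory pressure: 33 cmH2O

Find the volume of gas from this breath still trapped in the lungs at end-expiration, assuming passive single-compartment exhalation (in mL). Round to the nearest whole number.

79

Flow: 69 L/min ÷ 60 = 1.15 L/s.
R = (PIP − Pplat)/V̇ = (33 − 20) / 1.15 = 13.0/1.15 = 11.304 cmH2O·s/L.
C = Vt/(Pplat − PEEP) = 565.0 / (20 − 6) = 565.0/14.0 = 40.357 mL/cmH2O.
τ = R × C = 11.304 × 0.04036 L/cmH2O = 0.4562 s.
Fraction remaining = e^(−Te/τ) = e^(−0.90/0.4562) = 0.1391.
Trapped volume = 565.0 × 0.1391 = 78.592 mL.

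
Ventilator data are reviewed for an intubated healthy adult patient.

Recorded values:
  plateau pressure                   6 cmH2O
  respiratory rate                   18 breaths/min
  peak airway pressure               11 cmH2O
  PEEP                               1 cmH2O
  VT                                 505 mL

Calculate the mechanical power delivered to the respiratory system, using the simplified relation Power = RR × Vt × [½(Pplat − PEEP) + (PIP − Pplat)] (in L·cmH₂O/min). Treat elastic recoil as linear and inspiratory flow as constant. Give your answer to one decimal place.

68.2

Per-breath work = Vt × [½(Pplat−PEEP) + (PIP−Pplat)] = 0.505 × [0.5×5.0 + 5.0] = 0.505 × 7.5 = 3.788 L·cmH2O.
Power = 18 × 3.788 = 68.184 L·cmH2O/min.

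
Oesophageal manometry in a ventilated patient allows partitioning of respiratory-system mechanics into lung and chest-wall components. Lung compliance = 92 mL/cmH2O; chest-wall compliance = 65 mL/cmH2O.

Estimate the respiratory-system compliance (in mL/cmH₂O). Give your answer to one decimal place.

Lung and chest wall are elastances in series: 1/Crs = 1/CL + 1/Ccw.
1/Crs = 1/92 + 1/65 = 0.02625.
Crs = 38.095 mL/cmH2O.

38.1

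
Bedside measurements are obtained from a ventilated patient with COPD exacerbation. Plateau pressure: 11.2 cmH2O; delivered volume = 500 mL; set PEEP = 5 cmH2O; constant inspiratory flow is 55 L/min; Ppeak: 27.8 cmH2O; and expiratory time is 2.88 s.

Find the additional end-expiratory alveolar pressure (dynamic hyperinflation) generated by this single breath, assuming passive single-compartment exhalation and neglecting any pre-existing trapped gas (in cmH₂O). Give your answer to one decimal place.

Flow: 55 L/min ÷ 60 = 0.9167 L/s.
R = (PIP − Pplat)/V̇ = (27.8 − 11.2) / 0.9167 = 16.6/0.9167 = 18.108 cmH2O·s/L.
C = Vt/(Pplat − PEEP) = 500.0 / (11.2 − 5) = 500.0/6.2 = 80.645 mL/cmH2O.
τ = R × C = 18.108 × 0.08065 L/cmH2O = 1.46 s.
Fraction remaining = e^(−Te/τ) = e^(−2.88/1.46) = 0.1391; trapped volume = 500.0 × 0.1391 = 69.55 mL.
Additional alveolar pressure from trapping ≈ V_trapped / C = 69.55 / 80.645 = 0.8624 cmH2O.

0.9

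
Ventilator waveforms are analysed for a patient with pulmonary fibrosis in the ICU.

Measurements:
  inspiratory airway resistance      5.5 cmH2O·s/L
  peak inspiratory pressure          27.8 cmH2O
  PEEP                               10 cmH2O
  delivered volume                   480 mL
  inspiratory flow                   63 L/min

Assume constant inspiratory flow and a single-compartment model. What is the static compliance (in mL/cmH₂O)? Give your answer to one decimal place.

Flow: 63 L/min ÷ 60 = 1.05 L/s.
Equation of motion (constant flow): PIP = Vt/C + R·V̇ + PEEP.
Vt/C = PIP − R·V̇ − PEEP = 27.8 − 5.5×1.05 − 10 = 27.8 − 5.775 − 10 = 12.025 cmH2O.
C = Vt / 12.025 = 480 / 12.025 = 39.917 mL/cmH2O.

39.9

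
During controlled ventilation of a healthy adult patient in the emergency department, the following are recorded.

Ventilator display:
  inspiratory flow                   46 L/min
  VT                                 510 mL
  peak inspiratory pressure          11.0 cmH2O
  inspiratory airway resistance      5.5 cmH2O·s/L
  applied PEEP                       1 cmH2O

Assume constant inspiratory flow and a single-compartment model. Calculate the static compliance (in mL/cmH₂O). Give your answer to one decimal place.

88.2

Flow: 46 L/min ÷ 60 = 0.7667 L/s.
Equation of motion (constant flow): PIP = Vt/C + R·V̇ + PEEP.
Vt/C = PIP − R·V̇ − PEEP = 11.0 − 5.5×0.7667 − 1 = 11.0 − 4.217 − 1 = 5.783 cmH2O.
C = Vt / 5.783 = 510 / 5.783 = 88.19 mL/cmH2O.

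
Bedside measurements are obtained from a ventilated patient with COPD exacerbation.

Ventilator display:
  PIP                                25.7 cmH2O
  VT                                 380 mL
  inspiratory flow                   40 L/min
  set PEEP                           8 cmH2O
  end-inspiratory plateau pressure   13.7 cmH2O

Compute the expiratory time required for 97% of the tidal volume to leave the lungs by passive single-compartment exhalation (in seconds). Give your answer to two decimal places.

Flow: 40 L/min ÷ 60 = 0.6667 L/s.
R = (PIP − Pplat)/V̇ = (25.7 − 13.7) / 0.6667 = 12.0/0.6667 = 17.999 cmH2O·s/L.
C = Vt/(Pplat − PEEP) = 380.0 / (13.7 − 8) = 380.0/5.7 = 66.667 mL/cmH2O.
τ = R × C = 17.999 × 0.06667 L/cmH2O = 1.2 s.
t = −τ·ln(1 − 0.97) = −1.2·ln(0.03) = 4.208 s.

4.21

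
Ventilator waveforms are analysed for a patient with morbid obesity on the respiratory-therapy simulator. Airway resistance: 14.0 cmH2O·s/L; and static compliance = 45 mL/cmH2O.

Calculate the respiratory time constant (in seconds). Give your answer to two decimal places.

τ = R × C = 14.0 × 45 mL/cmH2O = 14.0 × 0.045 L/cmH2O = 0.63 s.

0.63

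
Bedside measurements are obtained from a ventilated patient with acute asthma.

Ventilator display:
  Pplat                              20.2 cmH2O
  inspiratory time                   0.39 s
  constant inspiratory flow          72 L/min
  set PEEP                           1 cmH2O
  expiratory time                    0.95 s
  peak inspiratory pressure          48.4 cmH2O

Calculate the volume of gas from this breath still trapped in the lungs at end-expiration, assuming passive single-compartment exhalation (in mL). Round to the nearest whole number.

Flow: 72 L/min ÷ 60 = 1.2 L/s.
Vt = flow × Ti = 1.2 L/s × 0.39 s × 1000 mL/L = 468.0 mL.
R = (PIP − Pplat)/V̇ = (48.4 − 20.2) / 1.2 = 28.2/1.2 = 23.5 cmH2O·s/L.
C = Vt/(Pplat − PEEP) = 468.0 / (20.2 − 1) = 468.0/19.2 = 24.375 mL/cmH2O.
τ = R × C = 23.5 × 0.02438 L/cmH2O = 0.5729 s.
Fraction remaining = e^(−Te/τ) = e^(−0.95/0.5729) = 0.1905.
Trapped volume = 468.0 × 0.1905 = 89.154 mL.

89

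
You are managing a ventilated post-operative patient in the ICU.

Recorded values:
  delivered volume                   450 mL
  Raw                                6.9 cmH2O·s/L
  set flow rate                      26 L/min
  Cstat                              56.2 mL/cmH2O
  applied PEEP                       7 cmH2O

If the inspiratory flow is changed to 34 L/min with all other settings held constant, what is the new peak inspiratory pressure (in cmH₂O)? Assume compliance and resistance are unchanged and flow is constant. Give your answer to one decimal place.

Flow: 26 L/min ÷ 60 = 0.4333 L/s.
New flow: 34 L/min ÷ 60 = 0.5667 L/s.
PIP = Vt/C + R·V̇ + PEEP (constant-flow equation of motion).
Only the resistive term changes: ΔPIP = R × ΔV̇ = 6.9 × (0.5667 − 0.4333) = 6.9 × 0.1334 = 0.9205 cmH2O.
Original PIP = 450/56.2 + 6.9×0.4333 + 7 = 17.997 cmH2O; new PIP = 17.997 + (0.9205) = 18.918 cmH2O.

18.9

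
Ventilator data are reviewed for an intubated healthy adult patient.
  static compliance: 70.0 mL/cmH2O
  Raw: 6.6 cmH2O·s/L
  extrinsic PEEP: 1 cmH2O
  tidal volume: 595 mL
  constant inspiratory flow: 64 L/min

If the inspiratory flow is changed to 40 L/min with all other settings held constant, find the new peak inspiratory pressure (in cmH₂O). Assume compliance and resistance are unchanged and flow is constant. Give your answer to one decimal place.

Flow: 64 L/min ÷ 60 = 1.0667 L/s.
New flow: 40 L/min ÷ 60 = 0.6667 L/s.
PIP = Vt/C + R·V̇ + PEEP (constant-flow equation of motion).
Only the resistive term changes: ΔPIP = R × ΔV̇ = 6.6 × (0.6667 − 1.0667) = 6.6 × -0.4 = -2.64 cmH2O.
Original PIP = 595/70.0 + 6.6×1.0667 + 1 = 16.54 cmH2O; new PIP = 16.54 + (-2.64) = 13.9 cmH2O.

13.9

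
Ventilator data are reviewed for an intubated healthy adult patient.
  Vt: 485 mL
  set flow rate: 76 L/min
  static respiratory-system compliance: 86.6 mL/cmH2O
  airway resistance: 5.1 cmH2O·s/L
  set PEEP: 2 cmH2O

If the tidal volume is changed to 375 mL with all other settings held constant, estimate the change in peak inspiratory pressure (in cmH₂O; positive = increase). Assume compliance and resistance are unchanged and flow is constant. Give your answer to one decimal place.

PIP = Vt/C + R·V̇ + PEEP (constant-flow equation of motion).
Only the elastic term changes: ΔPIP = ΔVt / C = (375 − 485) / 86.6 = -1.27 cmH2O.

-1.3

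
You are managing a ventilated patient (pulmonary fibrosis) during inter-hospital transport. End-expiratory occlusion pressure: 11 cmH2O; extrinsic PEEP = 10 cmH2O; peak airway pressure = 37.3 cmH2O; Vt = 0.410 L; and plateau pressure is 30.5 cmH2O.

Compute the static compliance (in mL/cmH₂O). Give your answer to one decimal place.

21.0

End-expiratory occlusion gives total PEEP = 11 cmH2O (intrinsic PEEP = 11 − 10 = 1). Use total PEEP for the elastic gradient.
Cstat = Vt / (Pplat − PEEPtotal) = 410 / (30.5 − 11) = 410 / 19.5 = 21.026 mL/cmH2O.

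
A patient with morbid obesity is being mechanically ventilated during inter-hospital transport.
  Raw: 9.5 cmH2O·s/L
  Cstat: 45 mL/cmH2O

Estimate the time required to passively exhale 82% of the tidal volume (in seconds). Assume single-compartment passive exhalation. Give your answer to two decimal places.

0.73

τ = R × C = 9.5 × 45 mL/cmH2O = 9.5 × 0.045 L/cmH2O = 0.4275 s.
Exhaled fraction f = 1 − e^(−t/τ) → t = −τ·ln(1 − f) = −0.4275·ln(0.18) = 0.7331 s.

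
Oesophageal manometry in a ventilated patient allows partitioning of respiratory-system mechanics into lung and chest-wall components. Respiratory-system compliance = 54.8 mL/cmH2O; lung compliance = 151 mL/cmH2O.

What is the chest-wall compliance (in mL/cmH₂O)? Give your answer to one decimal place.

86.0

1/Ccw = 1/Crs − 1/CL.
1/Ccw = 1/54.8 − 1/151 = 0.01163.
Ccw = 85.985 mL/cmH2O.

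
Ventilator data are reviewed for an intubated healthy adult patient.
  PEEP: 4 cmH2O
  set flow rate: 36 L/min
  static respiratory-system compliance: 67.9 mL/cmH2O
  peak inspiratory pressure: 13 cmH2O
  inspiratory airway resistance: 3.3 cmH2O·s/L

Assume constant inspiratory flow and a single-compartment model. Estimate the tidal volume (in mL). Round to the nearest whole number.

Flow: 36 L/min ÷ 60 = 0.6 L/s.
Equation of motion (constant flow): PIP = Vt/C + R·V̇ + PEEP.
Vt/C = PIP − R·V̇ − PEEP = 13 − 1.98 − 4 = 7.02 cmH2O.
Vt = C × 7.02 = 67.9 × 7.02 = 476.66 mL.

477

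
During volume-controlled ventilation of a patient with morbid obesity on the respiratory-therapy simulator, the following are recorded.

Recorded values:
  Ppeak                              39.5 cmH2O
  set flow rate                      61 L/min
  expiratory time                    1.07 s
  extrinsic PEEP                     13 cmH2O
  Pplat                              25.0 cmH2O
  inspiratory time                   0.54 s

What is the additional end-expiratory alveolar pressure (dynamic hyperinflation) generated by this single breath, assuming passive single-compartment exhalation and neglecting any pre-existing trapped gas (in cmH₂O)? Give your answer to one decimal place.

Flow: 61 L/min ÷ 60 = 1.0167 L/s.
Vt = flow × Ti = 1.0167 L/s × 0.54 s × 1000 mL/L = 549.02 mL.
R = (PIP − Pplat)/V̇ = (39.5 − 25.0) / 1.0167 = 14.5/1.0167 = 14.262 cmH2O·s/L.
C = Vt/(Pplat − PEEP) = 549.02 / (25.0 − 13) = 549.02/12.0 = 45.752 mL/cmH2O.
τ = R × C = 14.262 × 0.04575 L/cmH2O = 0.6525 s.
Fraction remaining = e^(−Te/τ) = e^(−1.07/0.6525) = 0.194; trapped volume = 549.02 × 0.194 = 106.51 mL.
Additional alveolar pressure from trapping ≈ V_trapped / C = 106.51 / 45.752 = 2.328 cmH2O.

2.3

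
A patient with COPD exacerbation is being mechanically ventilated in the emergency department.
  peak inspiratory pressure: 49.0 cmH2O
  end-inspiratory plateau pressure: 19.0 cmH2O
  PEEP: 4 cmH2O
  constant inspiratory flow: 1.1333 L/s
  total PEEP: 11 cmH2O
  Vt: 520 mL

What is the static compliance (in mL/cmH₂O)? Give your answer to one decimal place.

End-expiratory occlusion gives total PEEP = 11 cmH2O (intrinsic PEEP = 11 − 4 = 7). Use total PEEP for the elastic gradient.
Cstat = Vt / (Pplat − PEEPtotal) = 520 / (19.0 − 11) = 520 / 8.0 = 65.0 mL/cmH2O.

65.0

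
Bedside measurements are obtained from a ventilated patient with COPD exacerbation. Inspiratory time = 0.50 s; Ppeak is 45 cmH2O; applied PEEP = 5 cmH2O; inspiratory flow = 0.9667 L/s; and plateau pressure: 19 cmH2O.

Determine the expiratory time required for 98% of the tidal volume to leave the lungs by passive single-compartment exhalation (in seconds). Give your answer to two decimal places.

3.63

Vt = flow × Ti = 0.9667 L/s × 0.50 s × 1000 mL/L = 483.35 mL.
R = (PIP − Pplat)/V̇ = (45 − 19) / 0.9667 = 26.0/0.9667 = 26.896 cmH2O·s/L.
C = Vt/(Pplat − PEEP) = 483.35 / (19 − 5) = 483.35/14.0 = 34.525 mL/cmH2O.
τ = R × C = 26.896 × 0.03453 L/cmH2O = 0.9287 s.
t = −τ·ln(1 − 0.98) = −0.9287·ln(0.02) = 3.633 s.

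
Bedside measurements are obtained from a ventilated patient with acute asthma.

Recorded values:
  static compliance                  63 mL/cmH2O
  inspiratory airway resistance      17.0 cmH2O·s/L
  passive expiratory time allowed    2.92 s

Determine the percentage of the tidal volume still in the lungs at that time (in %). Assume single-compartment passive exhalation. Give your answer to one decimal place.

6.5

τ = R × C = 17.0 × 63 mL/cmH2O = 17.0 × 0.063 L/cmH2O = 1.071 s.
Passive exhalation: V(t)/V₀ = e^(−t/τ) = e^(−2.92/1.071) = 0.06545.
Fraction remaining = 0.06545 → 6.545%.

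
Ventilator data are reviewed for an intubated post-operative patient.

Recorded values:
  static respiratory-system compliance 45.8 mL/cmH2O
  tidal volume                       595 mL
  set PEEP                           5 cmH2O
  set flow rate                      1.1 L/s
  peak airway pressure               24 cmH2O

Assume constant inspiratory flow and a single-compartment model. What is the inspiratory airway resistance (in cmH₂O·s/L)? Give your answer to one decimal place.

5.5

Equation of motion (constant flow): PIP = Vt/C + R·V̇ + PEEP.
R·V̇ = PIP − Vt/C − PEEP = 24 − 595/45.8 − 5 = 24 − 12.991 − 5 = 6.009 cmH2O.
R = 6.009 / 1.1 = 5.463 cmH2O·s/L.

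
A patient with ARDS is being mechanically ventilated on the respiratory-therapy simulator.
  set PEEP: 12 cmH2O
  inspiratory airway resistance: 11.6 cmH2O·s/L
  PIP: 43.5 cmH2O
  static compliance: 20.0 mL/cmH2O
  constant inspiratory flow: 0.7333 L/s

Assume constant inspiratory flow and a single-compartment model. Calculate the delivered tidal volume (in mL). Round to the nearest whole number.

Equation of motion (constant flow): PIP = Vt/C + R·V̇ + PEEP.
Vt/C = PIP − R·V̇ − PEEP = 43.5 − 8.506 − 12 = 22.994 cmH2O.
Vt = C × 22.994 = 20.0 × 22.994 = 459.88 mL.

460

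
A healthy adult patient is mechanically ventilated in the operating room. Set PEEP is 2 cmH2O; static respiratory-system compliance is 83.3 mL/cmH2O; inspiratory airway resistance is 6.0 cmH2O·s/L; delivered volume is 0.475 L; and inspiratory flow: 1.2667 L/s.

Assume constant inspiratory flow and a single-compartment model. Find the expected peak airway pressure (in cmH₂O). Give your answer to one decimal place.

Equation of motion (constant flow): PIP = Vt/C + R·V̇ + PEEP.
PIP = 475/83.3 + 6.0×1.2667 + 2 = 5.702 + 7.6 + 2 = 15.302 cmH2O.

15.3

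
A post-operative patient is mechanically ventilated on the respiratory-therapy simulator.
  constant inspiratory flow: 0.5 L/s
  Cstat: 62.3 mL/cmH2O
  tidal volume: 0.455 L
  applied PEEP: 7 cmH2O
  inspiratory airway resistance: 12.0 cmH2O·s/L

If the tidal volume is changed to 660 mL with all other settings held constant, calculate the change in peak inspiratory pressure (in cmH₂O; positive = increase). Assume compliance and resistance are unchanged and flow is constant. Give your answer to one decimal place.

PIP = Vt/C + R·V̇ + PEEP (constant-flow equation of motion).
Only the elastic term changes: ΔPIP = ΔVt / C = (660 − 455) / 62.3 = 3.291 cmH2O.

3.3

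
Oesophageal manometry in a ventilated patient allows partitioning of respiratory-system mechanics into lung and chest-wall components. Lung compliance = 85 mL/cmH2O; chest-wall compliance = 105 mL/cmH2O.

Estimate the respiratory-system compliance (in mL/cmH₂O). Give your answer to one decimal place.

Lung and chest wall are elastances in series: 1/Crs = 1/CL + 1/Ccw.
1/Crs = 1/85 + 1/105 = 0.02129.
Crs = 46.97 mL/cmH2O.

47.0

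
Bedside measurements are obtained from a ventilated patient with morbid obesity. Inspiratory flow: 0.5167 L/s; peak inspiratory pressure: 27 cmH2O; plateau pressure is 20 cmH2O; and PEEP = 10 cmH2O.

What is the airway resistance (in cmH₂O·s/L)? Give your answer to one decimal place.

13.5

Raw = (PIP − Pplat) / flow = (27 − 20) / 0.5167 = 7.0 / 0.5167 = 13.548 cmH2O·s/L.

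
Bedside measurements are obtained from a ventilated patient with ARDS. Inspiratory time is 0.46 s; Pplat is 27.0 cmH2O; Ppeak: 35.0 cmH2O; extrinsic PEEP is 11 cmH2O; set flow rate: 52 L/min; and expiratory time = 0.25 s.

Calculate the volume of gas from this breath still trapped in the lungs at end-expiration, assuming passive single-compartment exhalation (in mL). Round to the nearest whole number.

Flow: 52 L/min ÷ 60 = 0.8667 L/s.
Vt = flow × Ti = 0.8667 L/s × 0.46 s × 1000 mL/L = 398.68 mL.
R = (PIP − Pplat)/V̇ = (35.0 − 27.0) / 0.8667 = 8.0/0.8667 = 9.23 cmH2O·s/L.
C = Vt/(Pplat − PEEP) = 398.68 / (27.0 − 11) = 398.68/16.0 = 24.918 mL/cmH2O.
τ = R × C = 9.23 × 0.02492 L/cmH2O = 0.23 s.
Fraction remaining = e^(−Te/τ) = e^(−0.25/0.23) = 0.3372.
Trapped volume = 398.68 × 0.3372 = 134.43 mL.

134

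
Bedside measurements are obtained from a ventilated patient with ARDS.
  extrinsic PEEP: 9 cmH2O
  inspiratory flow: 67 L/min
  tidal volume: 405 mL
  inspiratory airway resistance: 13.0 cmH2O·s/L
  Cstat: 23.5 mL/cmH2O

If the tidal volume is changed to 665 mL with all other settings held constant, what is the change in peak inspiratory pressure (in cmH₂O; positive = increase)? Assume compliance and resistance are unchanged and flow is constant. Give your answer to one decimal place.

PIP = Vt/C + R·V̇ + PEEP (constant-flow equation of motion).
Only the elastic term changes: ΔPIP = ΔVt / C = (665 − 405) / 23.5 = 11.064 cmH2O.

11.1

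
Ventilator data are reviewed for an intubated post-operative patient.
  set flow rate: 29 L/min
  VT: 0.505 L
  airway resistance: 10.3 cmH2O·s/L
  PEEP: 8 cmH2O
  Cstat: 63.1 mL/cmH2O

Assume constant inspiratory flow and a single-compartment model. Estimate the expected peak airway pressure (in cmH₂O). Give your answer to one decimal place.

Flow: 29 L/min ÷ 60 = 0.4833 L/s.
Equation of motion (constant flow): PIP = Vt/C + R·V̇ + PEEP.
PIP = 505/63.1 + 10.3×0.4833 + 8 = 8.003 + 4.978 + 8 = 20.981 cmH2O.

21.0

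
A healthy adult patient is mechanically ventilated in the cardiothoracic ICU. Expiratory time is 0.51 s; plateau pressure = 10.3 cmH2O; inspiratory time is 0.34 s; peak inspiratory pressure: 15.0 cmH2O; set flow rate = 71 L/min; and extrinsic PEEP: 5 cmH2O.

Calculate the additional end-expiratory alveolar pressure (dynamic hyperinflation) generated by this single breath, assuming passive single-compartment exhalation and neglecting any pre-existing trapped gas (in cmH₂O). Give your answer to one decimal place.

1.0

Flow: 71 L/min ÷ 60 = 1.1833 L/s.
Vt = flow × Ti = 1.1833 L/s × 0.34 s × 1000 mL/L = 402.32 mL.
R = (PIP − Pplat)/V̇ = (15.0 − 10.3) / 1.1833 = 4.7/1.1833 = 3.972 cmH2O·s/L.
C = Vt/(Pplat − PEEP) = 402.32 / (10.3 − 5) = 402.32/5.3 = 75.909 mL/cmH2O.
τ = R × C = 3.972 × 0.07591 L/cmH2O = 0.3015 s.
Fraction remaining = e^(−Te/τ) = e^(−0.51/0.3015) = 0.1842; trapped volume = 402.32 × 0.1842 = 74.107 mL.
Additional alveolar pressure from trapping ≈ V_trapped / C = 74.107 / 75.909 = 0.9763 cmH2O.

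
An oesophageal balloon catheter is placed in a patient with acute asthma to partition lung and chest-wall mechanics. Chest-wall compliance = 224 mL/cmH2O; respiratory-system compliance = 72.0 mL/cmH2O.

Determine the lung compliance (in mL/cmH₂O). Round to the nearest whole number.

106

1/CL = 1/Crs − 1/Ccw.
1/CL = 1/72.0 − 1/224 = 0.009425.
CL = 106.1 mL/cmH2O.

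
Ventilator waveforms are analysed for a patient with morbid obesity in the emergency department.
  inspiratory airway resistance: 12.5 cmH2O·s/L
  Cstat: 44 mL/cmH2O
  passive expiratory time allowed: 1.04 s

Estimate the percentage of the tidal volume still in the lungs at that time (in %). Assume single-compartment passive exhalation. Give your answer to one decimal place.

15.1

τ = R × C = 12.5 × 44 mL/cmH2O = 12.5 × 0.044 L/cmH2O = 0.55 s.
Passive exhalation: V(t)/V₀ = e^(−t/τ) = e^(−1.04/0.55) = 0.1509.
Fraction remaining = 0.1509 → 15.09%.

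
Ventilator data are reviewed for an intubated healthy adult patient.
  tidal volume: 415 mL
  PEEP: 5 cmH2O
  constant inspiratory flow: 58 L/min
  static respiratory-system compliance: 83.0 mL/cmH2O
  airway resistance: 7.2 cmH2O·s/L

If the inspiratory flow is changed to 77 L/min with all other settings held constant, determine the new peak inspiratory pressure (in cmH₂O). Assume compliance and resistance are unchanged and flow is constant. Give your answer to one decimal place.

19.2

Flow: 58 L/min ÷ 60 = 0.9667 L/s.
New flow: 77 L/min ÷ 60 = 1.2833 L/s.
PIP = Vt/C + R·V̇ + PEEP (constant-flow equation of motion).
Only the resistive term changes: ΔPIP = R × ΔV̇ = 7.2 × (1.2833 − 0.9667) = 7.2 × 0.3166 = 2.28 cmH2O.
Original PIP = 415/83.0 + 7.2×0.9667 + 5 = 16.96 cmH2O; new PIP = 16.96 + (2.28) = 19.24 cmH2O.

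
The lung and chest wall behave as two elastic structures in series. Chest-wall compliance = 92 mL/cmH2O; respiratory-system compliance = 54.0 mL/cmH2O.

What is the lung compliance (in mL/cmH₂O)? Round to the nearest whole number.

1/CL = 1/Crs − 1/Ccw.
1/CL = 1/54.0 − 1/92 = 0.007649.
CL = 130.74 mL/cmH2O.

131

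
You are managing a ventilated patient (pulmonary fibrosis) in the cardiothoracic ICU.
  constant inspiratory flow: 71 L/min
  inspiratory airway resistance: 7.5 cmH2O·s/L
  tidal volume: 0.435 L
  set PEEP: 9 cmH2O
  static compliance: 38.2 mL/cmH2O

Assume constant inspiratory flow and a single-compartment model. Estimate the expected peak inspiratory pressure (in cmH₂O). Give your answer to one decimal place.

29.3

Flow: 71 L/min ÷ 60 = 1.1833 L/s.
Equation of motion (constant flow): PIP = Vt/C + R·V̇ + PEEP.
PIP = 435/38.2 + 7.5×1.1833 + 9 = 11.387 + 8.875 + 9 = 29.262 cmH2O.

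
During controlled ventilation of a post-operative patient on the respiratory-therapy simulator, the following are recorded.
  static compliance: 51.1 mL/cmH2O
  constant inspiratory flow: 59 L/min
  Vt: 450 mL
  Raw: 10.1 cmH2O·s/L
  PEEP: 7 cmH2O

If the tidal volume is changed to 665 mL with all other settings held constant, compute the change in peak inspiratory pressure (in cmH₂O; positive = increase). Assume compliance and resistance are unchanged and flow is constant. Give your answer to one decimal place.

PIP = Vt/C + R·V̇ + PEEP (constant-flow equation of motion).
Only the elastic term changes: ΔPIP = ΔVt / C = (665 − 450) / 51.1 = 4.207 cmH2O.

4.2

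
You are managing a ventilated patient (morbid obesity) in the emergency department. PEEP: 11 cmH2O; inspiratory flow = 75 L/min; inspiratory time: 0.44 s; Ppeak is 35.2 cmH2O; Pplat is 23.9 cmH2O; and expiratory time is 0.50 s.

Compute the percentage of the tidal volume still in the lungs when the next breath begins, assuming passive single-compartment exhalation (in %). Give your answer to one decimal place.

27.3

Flow: 75 L/min ÷ 60 = 1.25 L/s.
Vt = flow × Ti = 1.25 L/s × 0.44 s × 1000 mL/L = 550.0 mL.
R = (PIP − Pplat)/V̇ = (35.2 − 23.9) / 1.25 = 11.3/1.25 = 9.04 cmH2O·s/L.
C = Vt/(Pplat − PEEP) = 550.0 / (23.9 − 11) = 550.0/12.9 = 42.636 mL/cmH2O.
τ = R × C = 9.04 × 0.04264 L/cmH2O = 0.3855 s.
Fraction remaining at end-expiration = e^(−Te/τ) = e^(−0.50/0.3855) = 0.2733 → 27.33%.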